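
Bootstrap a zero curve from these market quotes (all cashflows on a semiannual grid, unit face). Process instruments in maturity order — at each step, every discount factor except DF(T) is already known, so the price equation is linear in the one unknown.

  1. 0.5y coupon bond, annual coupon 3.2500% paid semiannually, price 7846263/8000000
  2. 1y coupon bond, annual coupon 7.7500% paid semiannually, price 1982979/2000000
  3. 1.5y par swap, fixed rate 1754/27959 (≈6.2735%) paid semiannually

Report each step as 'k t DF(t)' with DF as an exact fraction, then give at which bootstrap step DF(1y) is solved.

step 1 [0.5y] bond c/2=13/800: DF=(7846263/8000000 − 13/800·(0))/(1+13/800) = 9651/10000 ≈ 0.965100
step 2 [1y] bond c/2=31/800: DF=(1982979/2000000 − 31/800·(0.965100))/(1+31/800) = 1837/2000 ≈ 0.918500
step 3 [1.5y] swap r/2=877/27959: DF=(1 − 877/27959·(0.965100+0.918500))/(1+877/27959) = 9123/10000 ≈ 0.912300

1 1/2 9651/10000
2 1 1837/2000
3 3/2 9123/10000
DF(1y) is solved at step 2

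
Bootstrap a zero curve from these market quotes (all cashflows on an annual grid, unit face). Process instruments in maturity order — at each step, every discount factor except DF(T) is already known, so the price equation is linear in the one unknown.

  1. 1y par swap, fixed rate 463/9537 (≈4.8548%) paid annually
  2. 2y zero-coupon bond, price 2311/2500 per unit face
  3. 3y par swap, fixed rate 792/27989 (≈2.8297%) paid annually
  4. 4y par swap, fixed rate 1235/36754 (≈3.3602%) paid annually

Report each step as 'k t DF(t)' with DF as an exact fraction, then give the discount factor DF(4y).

step 1 [1y] swap r/1=463/9537: DF=(1 − 463/9537·(0))/(1+463/9537) = 9537/10000 ≈ 0.953700
step 2 [2y] zero: DF = P = 2311/2500 ≈ 0.924400
step 3 [3y] swap r/1=792/27989: DF=(1 − 792/27989·(0.953700+0.924400))/(1+792/27989) = 1151/1250 ≈ 0.920800
step 4 [4y] swap r/1=1235/36754: DF=(1 − 1235/36754·(0.953700+0.924400+0.920800))/(1+1235/36754) = 1753/2000 ≈ 0.876500

1 1 9537/10000
2 2 2311/2500
3 3 1151/1250
4 4 1753/2000
DF(4y) = 1753/2000 ≈ 0.876500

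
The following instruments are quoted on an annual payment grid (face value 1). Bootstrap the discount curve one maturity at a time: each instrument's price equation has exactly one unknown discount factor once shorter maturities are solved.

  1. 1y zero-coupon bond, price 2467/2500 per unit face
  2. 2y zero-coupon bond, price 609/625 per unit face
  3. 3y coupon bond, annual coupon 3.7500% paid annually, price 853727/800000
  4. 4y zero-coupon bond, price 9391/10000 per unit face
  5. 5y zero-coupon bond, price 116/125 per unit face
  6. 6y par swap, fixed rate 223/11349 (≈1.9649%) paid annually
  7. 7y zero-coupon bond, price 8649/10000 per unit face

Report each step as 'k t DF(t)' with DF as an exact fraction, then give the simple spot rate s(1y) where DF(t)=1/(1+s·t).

step 1 [1y] zero: DF = P = 2467/2500 ≈ 0.986800
step 2 [2y] zero: DF = P = 609/625 ≈ 0.974400
step 3 [3y] bond c/1=3/80: DF=(853727/800000 − 3/80·(0.986800+0.974400))/(1+3/80) = 9577/10000 ≈ 0.957700
step 4 [4y] zero: DF = P = 9391/10000 ≈ 0.939100
step 5 [5y] zero: DF = P = 116/125 ≈ 0.928000
step 6 [6y] swap r/1=223/11349: DF=(1 − 223/11349·(0.986800+0.974400+0.957700+0.939100+0.928000))/(1+223/11349) = 1777/2000 ≈ 0.888500
step 7 [7y] zero: DF = P = 8649/10000 ≈ 0.864900

1 1 2467/2500
2 2 609/625
3 3 9577/10000
4 4 9391/10000
5 5 116/125
6 6 1777/2000
7 7 8649/10000
s(1y) = (1/(2467/2500) − 1)/(1) = 33/2467 ≈ 1.3377%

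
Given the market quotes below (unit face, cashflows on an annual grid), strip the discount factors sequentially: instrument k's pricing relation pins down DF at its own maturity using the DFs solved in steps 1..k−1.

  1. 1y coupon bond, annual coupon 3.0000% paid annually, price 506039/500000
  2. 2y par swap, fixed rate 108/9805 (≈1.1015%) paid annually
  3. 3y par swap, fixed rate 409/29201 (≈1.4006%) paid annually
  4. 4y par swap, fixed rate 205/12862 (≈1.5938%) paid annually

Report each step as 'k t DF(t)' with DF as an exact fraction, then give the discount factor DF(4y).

step 1 [1y] bond c/1=3/100: DF=(506039/500000 − 3/100·(0))/(1+3/100) = 4913/5000 ≈ 0.982600
step 2 [2y] swap r/1=108/9805: DF=(1 − 108/9805·(0.982600))/(1+108/9805) = 1223/1250 ≈ 0.978400
step 3 [3y] swap r/1=409/29201: DF=(1 − 409/29201·(0.982600+0.978400))/(1+409/29201) = 9591/10000 ≈ 0.959100
step 4 [4y] swap r/1=205/12862: DF=(1 − 205/12862·(0.982600+0.978400+0.959100))/(1+205/12862) = 1877/2000 ≈ 0.938500

1 1 4913/5000
2 2 1223/1250
3 3 9591/10000
4 4 1877/2000
DF(4y) = 1877/2000 ≈ 0.938500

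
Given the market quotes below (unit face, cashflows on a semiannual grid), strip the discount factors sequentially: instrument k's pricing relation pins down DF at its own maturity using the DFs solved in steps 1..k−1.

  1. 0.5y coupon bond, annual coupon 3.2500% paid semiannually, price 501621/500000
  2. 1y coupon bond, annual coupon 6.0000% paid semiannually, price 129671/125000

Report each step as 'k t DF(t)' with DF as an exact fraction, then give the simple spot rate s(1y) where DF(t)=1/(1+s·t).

step 1 [0.5y] bond c/2=13/800: DF=(501621/500000 − 13/800·(0))/(1+13/800) = 617/625 ≈ 0.987200
step 2 [1y] bond c/2=3/100: DF=(129671/125000 − 3/100·(0.987200))/(1+3/100) = 1223/1250 ≈ 0.978400

1 1/2 617/625
2 1 1223/1250
s(1y) = (1/(1223/1250) − 1)/(1) = 27/1223 ≈ 2.2077%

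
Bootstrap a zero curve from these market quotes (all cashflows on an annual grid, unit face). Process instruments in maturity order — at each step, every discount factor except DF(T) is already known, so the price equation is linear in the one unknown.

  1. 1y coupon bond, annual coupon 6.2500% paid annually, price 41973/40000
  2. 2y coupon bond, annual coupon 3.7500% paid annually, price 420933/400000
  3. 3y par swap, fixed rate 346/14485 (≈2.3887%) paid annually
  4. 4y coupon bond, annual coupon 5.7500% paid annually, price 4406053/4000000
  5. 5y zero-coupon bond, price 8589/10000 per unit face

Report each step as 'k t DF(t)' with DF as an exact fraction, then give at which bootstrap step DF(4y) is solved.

1 1 2469/2500
2 2 4893/5000
3 3 2327/2500
4 4 8841/10000
5 5 8589/10000
DF(4y) is solved at step 4

step 1 [1y] bond c/1=1/16: DF=(41973/40000 − 1/16·(0))/(1+1/16) = 2469/2500 ≈ 0.987600
step 2 [2y] bond c/1=3/80: DF=(420933/400000 − 3/80·(0.987600))/(1+3/80) = 4893/5000 ≈ 0.978600
step 3 [3y] swap r/1=346/14485: DF=(1 − 346/14485·(0.987600+0.978600))/(1+346/14485) = 2327/2500 ≈ 0.930800
step 4 [4y] bond c/1=23/400: DF=(4406053/4000000 − 23/400·(0.987600+0.978600+0.930800))/(1+23/400) = 8841/10000 ≈ 0.884100
step 5 [5y] zero: DF = P = 8589/10000 ≈ 0.858900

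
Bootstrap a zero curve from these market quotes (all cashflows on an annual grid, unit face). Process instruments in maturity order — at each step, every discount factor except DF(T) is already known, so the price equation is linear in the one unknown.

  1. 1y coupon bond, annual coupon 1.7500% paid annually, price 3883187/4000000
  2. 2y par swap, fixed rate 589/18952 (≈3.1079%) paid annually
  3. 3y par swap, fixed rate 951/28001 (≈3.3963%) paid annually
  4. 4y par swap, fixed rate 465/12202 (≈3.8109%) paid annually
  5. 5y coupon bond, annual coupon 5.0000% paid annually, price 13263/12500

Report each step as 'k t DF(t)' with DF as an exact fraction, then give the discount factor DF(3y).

step 1 [1y] bond c/1=7/400: DF=(3883187/4000000 − 7/400·(0))/(1+7/400) = 9541/10000 ≈ 0.954100
step 2 [2y] swap r/1=589/18952: DF=(1 − 589/18952·(0.954100))/(1+589/18952) = 9411/10000 ≈ 0.941100
step 3 [3y] swap r/1=951/28001: DF=(1 − 951/28001·(0.954100+0.941100))/(1+951/28001) = 9049/10000 ≈ 0.904900
step 4 [4y] swap r/1=465/12202: DF=(1 − 465/12202·(0.954100+0.941100+0.904900))/(1+465/12202) = 1721/2000 ≈ 0.860500
step 5 [5y] bond c/1=1/20: DF=(13263/12500 − 1/20·(0.954100+0.941100+0.904900+0.860500))/(1+1/20) = 4181/5000 ≈ 0.836200

1 1 9541/10000
2 2 9411/10000
3 3 9049/10000
4 4 1721/2000
5 5 4181/5000
DF(3y) = 9049/10000 ≈ 0.904900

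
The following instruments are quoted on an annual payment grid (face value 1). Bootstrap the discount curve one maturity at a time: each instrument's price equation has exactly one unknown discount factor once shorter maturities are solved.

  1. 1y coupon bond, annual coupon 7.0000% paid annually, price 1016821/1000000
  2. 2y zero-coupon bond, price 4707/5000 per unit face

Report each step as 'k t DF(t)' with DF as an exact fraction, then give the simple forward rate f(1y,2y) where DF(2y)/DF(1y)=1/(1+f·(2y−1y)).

1 1 9503/10000
2 2 4707/5000
f(1y,2y) = ((9503/10000)/(4707/5000) − 1)/(1) = 89/9414 ≈ 0.9454%

step 1 [1y] bond c/1=7/100: DF=(1016821/1000000 − 7/100·(0))/(1+7/100) = 9503/10000 ≈ 0.950300
step 2 [2y] zero: DF = P = 4707/5000 ≈ 0.941400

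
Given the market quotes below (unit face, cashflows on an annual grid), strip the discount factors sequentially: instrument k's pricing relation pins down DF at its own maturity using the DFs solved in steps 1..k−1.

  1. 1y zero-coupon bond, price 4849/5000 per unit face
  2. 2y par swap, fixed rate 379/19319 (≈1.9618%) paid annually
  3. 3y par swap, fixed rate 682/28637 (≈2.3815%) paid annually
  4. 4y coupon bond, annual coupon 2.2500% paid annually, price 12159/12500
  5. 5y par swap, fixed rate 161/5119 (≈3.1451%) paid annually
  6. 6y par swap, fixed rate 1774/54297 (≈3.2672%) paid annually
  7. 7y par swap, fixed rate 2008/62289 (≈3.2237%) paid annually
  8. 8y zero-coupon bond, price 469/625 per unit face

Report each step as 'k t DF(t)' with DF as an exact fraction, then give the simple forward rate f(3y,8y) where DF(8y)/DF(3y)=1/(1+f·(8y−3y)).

1 1 4849/5000
2 2 9621/10000
3 3 4659/5000
4 4 8883/10000
5 5 8551/10000
6 6 4113/5000
7 7 999/1250
8 8 469/625
f(3y,8y) = ((4659/5000)/(469/625) − 1)/(5) = 907/18760 ≈ 4.8348%

step 1 [1y] zero: DF = P = 4849/5000 ≈ 0.969800
step 2 [2y] swap r/1=379/19319: DF=(1 − 379/19319·(0.969800))/(1+379/19319) = 9621/10000 ≈ 0.962100
step 3 [3y] swap r/1=682/28637: DF=(1 − 682/28637·(0.969800+0.962100))/(1+682/28637) = 4659/5000 ≈ 0.931800
step 4 [4y] bond c/1=9/400: DF=(12159/12500 − 9/400·(0.969800+0.962100+0.931800))/(1+9/400) = 8883/10000 ≈ 0.888300
step 5 [5y] swap r/1=161/5119: DF=(1 − 161/5119·(0.969800+0.962100+0.931800+0.888300))/(1+161/5119) = 8551/10000 ≈ 0.855100
step 6 [6y] swap r/1=1774/54297: DF=(1 − 1774/54297·(0.969800+0.962100+0.931800+0.888300+0.855100))/(1+1774/54297) = 4113/5000 ≈ 0.822600
step 7 [7y] swap r/1=2008/62289: DF=(1 − 2008/62289·(0.969800+0.962100+0.931800+0.888300+0.855100+0.822600))/(1+2008/62289) = 999/1250 ≈ 0.799200
step 8 [8y] zero: DF = P = 469/625 ≈ 0.750400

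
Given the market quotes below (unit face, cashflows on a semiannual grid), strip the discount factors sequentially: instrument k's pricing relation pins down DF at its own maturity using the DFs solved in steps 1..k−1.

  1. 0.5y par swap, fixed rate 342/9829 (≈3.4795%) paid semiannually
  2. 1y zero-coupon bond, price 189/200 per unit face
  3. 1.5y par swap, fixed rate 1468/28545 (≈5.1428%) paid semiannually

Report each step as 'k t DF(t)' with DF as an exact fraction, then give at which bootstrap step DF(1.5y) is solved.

step 1 [0.5y] swap r/2=171/9829: DF=(1 − 171/9829·(0))/(1+171/9829) = 9829/10000 ≈ 0.982900
step 2 [1y] zero: DF = P = 189/200 ≈ 0.945000
step 3 [1.5y] swap r/2=734/28545: DF=(1 − 734/28545·(0.982900+0.945000))/(1+734/28545) = 4633/5000 ≈ 0.926600

1 1/2 9829/10000
2 1 189/200
3 3/2 4633/5000
DF(1.5y) is solved at step 3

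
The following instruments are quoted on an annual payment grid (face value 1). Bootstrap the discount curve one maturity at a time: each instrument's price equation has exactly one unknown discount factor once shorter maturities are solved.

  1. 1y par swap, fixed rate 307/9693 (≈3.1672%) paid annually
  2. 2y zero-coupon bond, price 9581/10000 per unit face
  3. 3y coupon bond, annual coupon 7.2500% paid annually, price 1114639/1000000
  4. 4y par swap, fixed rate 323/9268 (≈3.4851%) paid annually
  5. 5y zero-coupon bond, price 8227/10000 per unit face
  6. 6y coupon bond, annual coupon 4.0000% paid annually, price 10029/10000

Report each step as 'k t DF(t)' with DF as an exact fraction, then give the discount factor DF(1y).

step 1 [1y] swap r/1=307/9693: DF=(1 − 307/9693·(0))/(1+307/9693) = 9693/10000 ≈ 0.969300
step 2 [2y] zero: DF = P = 9581/10000 ≈ 0.958100
step 3 [3y] bond c/1=29/400: DF=(1114639/1000000 − 29/400·(0.969300+0.958100))/(1+29/400) = 909/1000 ≈ 0.909000
step 4 [4y] swap r/1=323/9268: DF=(1 − 323/9268·(0.969300+0.958100+0.909000))/(1+323/9268) = 2177/2500 ≈ 0.870800
step 5 [5y] zero: DF = P = 8227/10000 ≈ 0.822700
step 6 [6y] bond c/1=1/25: DF=(10029/10000 − 1/25·(0.969300+0.958100+0.909000+0.870800+0.822700))/(1+1/25) = 7901/10000 ≈ 0.790100

1 1 9693/10000
2 2 9581/10000
3 3 909/1000
4 4 2177/2500
5 5 8227/10000
6 6 7901/10000
DF(1y) = 9693/10000 ≈ 0.969300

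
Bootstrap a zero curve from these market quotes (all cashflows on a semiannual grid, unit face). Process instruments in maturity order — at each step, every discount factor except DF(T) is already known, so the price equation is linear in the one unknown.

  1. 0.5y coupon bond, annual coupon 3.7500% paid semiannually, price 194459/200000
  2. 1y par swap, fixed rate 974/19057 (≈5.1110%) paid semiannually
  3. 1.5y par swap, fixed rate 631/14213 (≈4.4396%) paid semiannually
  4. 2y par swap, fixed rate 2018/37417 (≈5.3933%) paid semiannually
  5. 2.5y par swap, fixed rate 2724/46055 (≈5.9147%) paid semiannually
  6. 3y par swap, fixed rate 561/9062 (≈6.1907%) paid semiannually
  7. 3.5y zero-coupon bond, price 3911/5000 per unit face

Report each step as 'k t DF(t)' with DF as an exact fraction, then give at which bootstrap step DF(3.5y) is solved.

1 1/2 1193/1250
2 1 9513/10000
3 3/2 9369/10000
4 2 8991/10000
5 5/2 4319/5000
6 3 8317/10000
7 7/2 3911/5000
DF(3.5y) is solved at step 7

step 1 [0.5y] bond c/2=3/160: DF=(194459/200000 − 3/160·(0))/(1+3/160) = 1193/1250 ≈ 0.954400
step 2 [1y] swap r/2=487/19057: DF=(1 − 487/19057·(0.954400))/(1+487/19057) = 9513/10000 ≈ 0.951300
step 3 [1.5y] swap r/2=631/28426: DF=(1 − 631/28426·(0.954400+0.951300))/(1+631/28426) = 9369/10000 ≈ 0.936900
step 4 [2y] swap r/2=1009/37417: DF=(1 − 1009/37417·(0.954400+0.951300+0.936900))/(1+1009/37417) = 8991/10000 ≈ 0.899100
step 5 [2.5y] swap r/2=1362/46055: DF=(1 − 1362/46055·(0.954400+0.951300+0.936900+0.899100))/(1+1362/46055) = 4319/5000 ≈ 0.863800
step 6 [3y] swap r/2=561/18124: DF=(1 − 561/18124·(0.954400+0.951300+0.936900+0.899100+0.863800))/(1+561/18124) = 8317/10000 ≈ 0.831700
step 7 [3.5y] zero: DF = P = 3911/5000 ≈ 0.782200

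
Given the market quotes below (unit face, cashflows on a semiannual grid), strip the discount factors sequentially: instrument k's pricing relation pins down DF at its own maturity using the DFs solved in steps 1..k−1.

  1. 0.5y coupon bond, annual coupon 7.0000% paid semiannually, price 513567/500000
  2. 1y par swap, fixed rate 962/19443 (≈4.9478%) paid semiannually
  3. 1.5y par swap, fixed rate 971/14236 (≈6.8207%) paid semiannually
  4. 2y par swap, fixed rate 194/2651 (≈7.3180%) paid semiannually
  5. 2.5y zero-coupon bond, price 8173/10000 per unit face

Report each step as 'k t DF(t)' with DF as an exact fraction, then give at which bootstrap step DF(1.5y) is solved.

step 1 [0.5y] bond c/2=7/200: DF=(513567/500000 − 7/200·(0))/(1+7/200) = 2481/2500 ≈ 0.992400
step 2 [1y] swap r/2=481/19443: DF=(1 − 481/19443·(0.992400))/(1+481/19443) = 9519/10000 ≈ 0.951900
step 3 [1.5y] swap r/2=971/28472: DF=(1 − 971/28472·(0.992400+0.951900))/(1+971/28472) = 9029/10000 ≈ 0.902900
step 4 [2y] swap r/2=97/2651: DF=(1 − 97/2651·(0.992400+0.951900+0.902900))/(1+97/2651) = 4321/5000 ≈ 0.864200
step 5 [2.5y] zero: DF = P = 8173/10000 ≈ 0.817300

1 1/2 2481/2500
2 1 9519/10000
3 3/2 9029/10000
4 2 4321/5000
5 5/2 8173/10000
DF(1.5y) is solved at step 3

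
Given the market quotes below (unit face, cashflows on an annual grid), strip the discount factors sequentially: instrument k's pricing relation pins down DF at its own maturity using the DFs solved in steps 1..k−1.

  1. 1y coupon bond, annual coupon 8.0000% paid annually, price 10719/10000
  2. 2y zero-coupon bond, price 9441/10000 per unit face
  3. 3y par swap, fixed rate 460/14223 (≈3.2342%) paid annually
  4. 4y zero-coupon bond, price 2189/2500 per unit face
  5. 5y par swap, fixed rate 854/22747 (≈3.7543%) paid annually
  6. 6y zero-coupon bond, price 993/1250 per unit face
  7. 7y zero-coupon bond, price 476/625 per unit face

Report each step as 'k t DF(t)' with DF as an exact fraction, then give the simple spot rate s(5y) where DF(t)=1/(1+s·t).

step 1 [1y] bond c/1=2/25: DF=(10719/10000 − 2/25·(0))/(1+2/25) = 397/400 ≈ 0.992500
step 2 [2y] zero: DF = P = 9441/10000 ≈ 0.944100
step 3 [3y] swap r/1=460/14223: DF=(1 − 460/14223·(0.992500+0.944100))/(1+460/14223) = 227/250 ≈ 0.908000
step 4 [4y] zero: DF = P = 2189/2500 ≈ 0.875600
step 5 [5y] swap r/1=854/22747: DF=(1 − 854/22747·(0.992500+0.944100+0.908000+0.875600))/(1+854/22747) = 2073/2500 ≈ 0.829200
step 6 [6y] zero: DF = P = 993/1250 ≈ 0.794400
step 7 [7y] zero: DF = P = 476/625 ≈ 0.761600

1 1 397/400
2 2 9441/10000
3 3 227/250
4 4 2189/2500
5 5 2073/2500
6 6 993/1250
7 7 476/625
s(5y) = (1/(2073/2500) − 1)/(5) = 427/10365 ≈ 4.1196%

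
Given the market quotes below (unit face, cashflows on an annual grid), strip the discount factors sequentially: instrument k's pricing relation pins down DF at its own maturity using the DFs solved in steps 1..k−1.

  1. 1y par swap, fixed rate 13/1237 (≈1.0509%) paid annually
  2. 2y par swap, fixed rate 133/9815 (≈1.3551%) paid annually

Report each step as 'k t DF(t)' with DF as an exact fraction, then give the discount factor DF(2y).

1 1 1237/1250
2 2 4867/5000
DF(2y) = 4867/5000 ≈ 0.973400

step 1 [1y] swap r/1=13/1237: DF=(1 − 13/1237·(0))/(1+13/1237) = 1237/1250 ≈ 0.989600
step 2 [2y] swap r/1=133/9815: DF=(1 − 133/9815·(0.989600))/(1+133/9815) = 4867/5000 ≈ 0.973400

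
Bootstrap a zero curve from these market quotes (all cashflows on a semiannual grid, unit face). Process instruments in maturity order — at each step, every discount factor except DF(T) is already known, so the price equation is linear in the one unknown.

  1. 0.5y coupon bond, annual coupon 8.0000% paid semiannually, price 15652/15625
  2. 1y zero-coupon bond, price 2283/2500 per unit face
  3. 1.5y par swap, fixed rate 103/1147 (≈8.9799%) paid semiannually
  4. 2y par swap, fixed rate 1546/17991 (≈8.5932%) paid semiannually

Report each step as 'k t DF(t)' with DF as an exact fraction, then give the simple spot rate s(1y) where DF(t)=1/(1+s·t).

1 1/2 602/625
2 1 2283/2500
3 3/2 2191/2500
4 2 4227/5000
s(1y) = (1/(2283/2500) − 1)/(1) = 217/2283 ≈ 9.5050%

step 1 [0.5y] bond c/2=1/25: DF=(15652/15625 − 1/25·(0))/(1+1/25) = 602/625 ≈ 0.963200
step 2 [1y] zero: DF = P = 2283/2500 ≈ 0.913200
step 3 [1.5y] swap r/2=103/2294: DF=(1 − 103/2294·(0.963200+0.913200))/(1+103/2294) = 2191/2500 ≈ 0.876400
step 4 [2y] swap r/2=773/17991: DF=(1 − 773/17991·(0.963200+0.913200+0.876400))/(1+773/17991) = 4227/5000 ≈ 0.845400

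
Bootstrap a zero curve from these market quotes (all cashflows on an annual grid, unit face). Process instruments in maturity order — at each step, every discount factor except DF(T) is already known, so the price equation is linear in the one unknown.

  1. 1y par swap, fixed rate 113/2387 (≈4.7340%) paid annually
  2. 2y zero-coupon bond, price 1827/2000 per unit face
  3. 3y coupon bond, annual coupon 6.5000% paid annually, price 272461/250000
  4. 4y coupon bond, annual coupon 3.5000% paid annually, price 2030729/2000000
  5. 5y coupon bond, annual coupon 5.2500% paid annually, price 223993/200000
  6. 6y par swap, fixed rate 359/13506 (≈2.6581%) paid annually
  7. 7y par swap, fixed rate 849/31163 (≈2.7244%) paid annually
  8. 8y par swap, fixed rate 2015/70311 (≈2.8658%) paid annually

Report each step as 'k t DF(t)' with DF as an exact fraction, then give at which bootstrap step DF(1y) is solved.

step 1 [1y] swap r/1=113/2387: DF=(1 − 113/2387·(0))/(1+113/2387) = 2387/2500 ≈ 0.954800
step 2 [2y] zero: DF = P = 1827/2000 ≈ 0.913500
step 3 [3y] bond c/1=13/200: DF=(272461/250000 − 13/200·(0.954800+0.913500))/(1+13/200) = 9093/10000 ≈ 0.909300
step 4 [4y] bond c/1=7/200: DF=(2030729/2000000 − 7/200·(0.954800+0.913500+0.909300))/(1+7/200) = 8871/10000 ≈ 0.887100
step 5 [5y] bond c/1=21/400: DF=(223993/200000 − 21/400·(0.954800+0.913500+0.909300+0.887100))/(1+21/400) = 8813/10000 ≈ 0.881300
step 6 [6y] swap r/1=359/13506: DF=(1 − 359/13506·(0.954800+0.913500+0.909300+0.887100+0.881300))/(1+359/13506) = 2141/2500 ≈ 0.856400
step 7 [7y] swap r/1=849/31163: DF=(1 − 849/31163·(0.954800+0.913500+0.909300+0.887100+0.881300+0.856400))/(1+849/31163) = 4151/5000 ≈ 0.830200
step 8 [8y] swap r/1=2015/70311: DF=(1 − 2015/70311·(0.954800+0.913500+0.909300+0.887100+0.881300+0.856400+0.830200))/(1+2015/70311) = 1597/2000 ≈ 0.798500

1 1 2387/2500
2 2 1827/2000
3 3 9093/10000
4 4 8871/10000
5 5 8813/10000
6 6 2141/2500
7 7 4151/5000
8 8 1597/2000
DF(1y) is solved at step 1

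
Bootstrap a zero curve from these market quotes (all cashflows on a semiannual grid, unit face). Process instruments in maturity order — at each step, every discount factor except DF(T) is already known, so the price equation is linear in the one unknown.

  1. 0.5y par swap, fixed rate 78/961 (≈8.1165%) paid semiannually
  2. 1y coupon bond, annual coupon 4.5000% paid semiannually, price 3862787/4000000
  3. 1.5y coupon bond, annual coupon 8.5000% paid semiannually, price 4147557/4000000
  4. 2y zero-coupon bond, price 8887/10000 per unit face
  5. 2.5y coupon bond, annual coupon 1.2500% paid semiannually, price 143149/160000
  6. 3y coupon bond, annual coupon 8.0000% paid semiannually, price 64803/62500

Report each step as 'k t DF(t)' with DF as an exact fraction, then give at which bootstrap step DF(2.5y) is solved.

1 1/2 961/1000
2 1 9233/10000
3 3/2 4589/5000
4 2 8887/10000
5 5/2 4331/5000
6 3 8217/10000
DF(2.5y) is solved at step 5

step 1 [0.5y] swap r/2=39/961: DF=(1 − 39/961·(0))/(1+39/961) = 961/1000 ≈ 0.961000
step 2 [1y] bond c/2=9/400: DF=(3862787/4000000 − 9/400·(0.961000))/(1+9/400) = 9233/10000 ≈ 0.923300
step 3 [1.5y] bond c/2=17/400: DF=(4147557/4000000 − 17/400·(0.961000+0.923300))/(1+17/400) = 4589/5000 ≈ 0.917800
step 4 [2y] zero: DF = P = 8887/10000 ≈ 0.888700
step 5 [2.5y] bond c/2=1/160: DF=(143149/160000 − 1/160·(0.961000+0.923300+0.917800+0.888700))/(1+1/160) = 4331/5000 ≈ 0.866200
step 6 [3y] bond c/2=1/25: DF=(64803/62500 − 1/25·(0.961000+0.923300+0.917800+0.888700+0.866200))/(1+1/25) = 8217/10000 ≈ 0.821700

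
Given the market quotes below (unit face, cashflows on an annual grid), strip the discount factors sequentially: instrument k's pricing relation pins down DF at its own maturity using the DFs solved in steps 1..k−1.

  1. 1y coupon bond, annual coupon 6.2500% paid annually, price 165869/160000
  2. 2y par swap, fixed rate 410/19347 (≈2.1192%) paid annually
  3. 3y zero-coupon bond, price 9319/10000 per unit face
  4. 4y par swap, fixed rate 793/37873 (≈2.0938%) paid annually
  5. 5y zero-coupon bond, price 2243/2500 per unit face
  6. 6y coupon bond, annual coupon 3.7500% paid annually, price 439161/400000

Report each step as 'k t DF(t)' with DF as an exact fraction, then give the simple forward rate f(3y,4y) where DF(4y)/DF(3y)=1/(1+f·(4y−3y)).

step 1 [1y] bond c/1=1/16: DF=(165869/160000 − 1/16·(0))/(1+1/16) = 9757/10000 ≈ 0.975700
step 2 [2y] swap r/1=410/19347: DF=(1 − 410/19347·(0.975700))/(1+410/19347) = 959/1000 ≈ 0.959000
step 3 [3y] zero: DF = P = 9319/10000 ≈ 0.931900
step 4 [4y] swap r/1=793/37873: DF=(1 − 793/37873·(0.975700+0.959000+0.931900))/(1+793/37873) = 9207/10000 ≈ 0.920700
step 5 [5y] zero: DF = P = 2243/2500 ≈ 0.897200
step 6 [6y] bond c/1=3/80: DF=(439161/400000 − 3/80·(0.975700+0.959000+0.931900+0.920700+0.897200))/(1+3/80) = 8889/10000 ≈ 0.888900

1 1 9757/10000
2 2 959/1000
3 3 9319/10000
4 4 9207/10000
5 5 2243/2500
6 6 8889/10000
f(3y,4y) = ((9319/10000)/(9207/10000) − 1)/(1) = 112/9207 ≈ 1.2165%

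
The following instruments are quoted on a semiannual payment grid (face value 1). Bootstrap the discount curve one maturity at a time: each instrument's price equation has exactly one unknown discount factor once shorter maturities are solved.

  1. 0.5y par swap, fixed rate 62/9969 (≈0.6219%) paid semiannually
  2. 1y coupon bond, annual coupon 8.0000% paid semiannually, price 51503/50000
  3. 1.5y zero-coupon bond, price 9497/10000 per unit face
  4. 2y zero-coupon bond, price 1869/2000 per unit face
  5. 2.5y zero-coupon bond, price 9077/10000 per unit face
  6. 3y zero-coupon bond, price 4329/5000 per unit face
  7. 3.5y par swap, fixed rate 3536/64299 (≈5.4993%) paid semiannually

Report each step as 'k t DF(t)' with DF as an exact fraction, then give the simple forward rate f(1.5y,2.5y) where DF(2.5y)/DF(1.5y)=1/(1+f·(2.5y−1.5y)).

1 1/2 9969/10000
2 1 9521/10000
3 3/2 9497/10000
4 2 1869/2000
5 5/2 9077/10000
6 3 4329/5000
7 7/2 1029/1250
f(1.5y,2.5y) = ((9497/10000)/(9077/10000) − 1)/(1) = 420/9077 ≈ 4.6271%

step 1 [0.5y] swap r/2=31/9969: DF=(1 − 31/9969·(0))/(1+31/9969) = 9969/10000 ≈ 0.996900
step 2 [1y] bond c/2=1/25: DF=(51503/50000 − 1/25·(0.996900))/(1+1/25) = 9521/10000 ≈ 0.952100
step 3 [1.5y] zero: DF = P = 9497/10000 ≈ 0.949700
step 4 [2y] zero: DF = P = 1869/2000 ≈ 0.934500
step 5 [2.5y] zero: DF = P = 9077/10000 ≈ 0.907700
step 6 [3y] zero: DF = P = 4329/5000 ≈ 0.865800
step 7 [3.5y] swap r/2=1768/64299: DF=(1 − 1768/64299·(0.996900+0.952100+0.949700+0.934500+0.907700+0.865800))/(1+1768/64299) = 1029/1250 ≈ 0.823200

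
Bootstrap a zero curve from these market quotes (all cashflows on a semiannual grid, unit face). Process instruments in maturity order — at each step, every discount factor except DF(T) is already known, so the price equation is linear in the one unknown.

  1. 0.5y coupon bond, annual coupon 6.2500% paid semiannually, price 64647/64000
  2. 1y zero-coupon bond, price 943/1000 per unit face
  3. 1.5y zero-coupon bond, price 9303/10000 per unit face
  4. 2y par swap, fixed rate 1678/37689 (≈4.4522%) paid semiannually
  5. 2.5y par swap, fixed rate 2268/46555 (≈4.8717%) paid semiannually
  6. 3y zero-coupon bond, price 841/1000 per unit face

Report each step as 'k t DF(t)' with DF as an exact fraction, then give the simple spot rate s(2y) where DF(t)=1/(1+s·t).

1 1/2 1959/2000
2 1 943/1000
3 3/2 9303/10000
4 2 9161/10000
5 5/2 4433/5000
6 3 841/1000
s(2y) = (1/(9161/10000) − 1)/(2) = 839/18322 ≈ 4.5792%

step 1 [0.5y] bond c/2=1/32: DF=(64647/64000 − 1/32·(0))/(1+1/32) = 1959/2000 ≈ 0.979500
step 2 [1y] zero: DF = P = 943/1000 ≈ 0.943000
step 3 [1.5y] zero: DF = P = 9303/10000 ≈ 0.930300
step 4 [2y] swap r/2=839/37689: DF=(1 − 839/37689·(0.979500+0.943000+0.930300))/(1+839/37689) = 9161/10000 ≈ 0.916100
step 5 [2.5y] swap r/2=1134/46555: DF=(1 − 1134/46555·(0.979500+0.943000+0.930300+0.916100))/(1+1134/46555) = 4433/5000 ≈ 0.886600
step 6 [3y] zero: DF = P = 841/1000 ≈ 0.841000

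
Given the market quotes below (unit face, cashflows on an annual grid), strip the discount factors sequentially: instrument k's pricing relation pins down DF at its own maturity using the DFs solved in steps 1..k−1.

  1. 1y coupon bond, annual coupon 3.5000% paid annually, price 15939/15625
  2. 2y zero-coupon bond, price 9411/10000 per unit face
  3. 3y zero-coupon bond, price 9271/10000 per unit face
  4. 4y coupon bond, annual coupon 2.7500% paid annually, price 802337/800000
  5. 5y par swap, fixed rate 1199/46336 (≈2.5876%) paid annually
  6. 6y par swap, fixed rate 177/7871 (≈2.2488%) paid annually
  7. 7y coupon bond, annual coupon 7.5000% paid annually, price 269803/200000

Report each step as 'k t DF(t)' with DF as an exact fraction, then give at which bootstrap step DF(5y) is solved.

step 1 [1y] bond c/1=7/200: DF=(15939/15625 − 7/200·(0))/(1+7/200) = 616/625 ≈ 0.985600
step 2 [2y] zero: DF = P = 9411/10000 ≈ 0.941100
step 3 [3y] zero: DF = P = 9271/10000 ≈ 0.927100
step 4 [4y] bond c/1=11/400: DF=(802337/800000 − 11/400·(0.985600+0.941100+0.927100))/(1+11/400) = 8997/10000 ≈ 0.899700
step 5 [5y] swap r/1=1199/46336: DF=(1 − 1199/46336·(0.985600+0.941100+0.927100+0.899700))/(1+1199/46336) = 8801/10000 ≈ 0.880100
step 6 [6y] swap r/1=177/7871: DF=(1 − 177/7871·(0.985600+0.941100+0.927100+0.899700+0.880100))/(1+177/7871) = 8761/10000 ≈ 0.876100
step 7 [7y] bond c/1=3/40: DF=(269803/200000 − 3/40·(0.985600+0.941100+0.927100+0.899700+0.880100+0.876100))/(1+3/40) = 1741/2000 ≈ 0.870500

1 1 616/625
2 2 9411/10000
3 3 9271/10000
4 4 8997/10000
5 5 8801/10000
6 6 8761/10000
7 7 1741/2000
DF(5y) is solved at step 5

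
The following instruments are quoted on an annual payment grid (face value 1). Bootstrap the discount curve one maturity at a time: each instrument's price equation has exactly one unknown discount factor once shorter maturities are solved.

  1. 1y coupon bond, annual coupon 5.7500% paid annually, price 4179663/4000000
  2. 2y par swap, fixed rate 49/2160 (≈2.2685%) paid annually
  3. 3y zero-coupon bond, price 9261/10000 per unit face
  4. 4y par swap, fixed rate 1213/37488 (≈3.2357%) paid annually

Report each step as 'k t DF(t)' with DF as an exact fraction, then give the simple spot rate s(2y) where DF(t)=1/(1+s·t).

step 1 [1y] bond c/1=23/400: DF=(4179663/4000000 − 23/400·(0))/(1+23/400) = 9881/10000 ≈ 0.988100
step 2 [2y] swap r/1=49/2160: DF=(1 − 49/2160·(0.988100))/(1+49/2160) = 9559/10000 ≈ 0.955900
step 3 [3y] zero: DF = P = 9261/10000 ≈ 0.926100
step 4 [4y] swap r/1=1213/37488: DF=(1 − 1213/37488·(0.988100+0.955900+0.926100))/(1+1213/37488) = 8787/10000 ≈ 0.878700

1 1 9881/10000
2 2 9559/10000
3 3 9261/10000
4 4 8787/10000
s(2y) = (1/(9559/10000) − 1)/(2) = 441/19118 ≈ 2.3067%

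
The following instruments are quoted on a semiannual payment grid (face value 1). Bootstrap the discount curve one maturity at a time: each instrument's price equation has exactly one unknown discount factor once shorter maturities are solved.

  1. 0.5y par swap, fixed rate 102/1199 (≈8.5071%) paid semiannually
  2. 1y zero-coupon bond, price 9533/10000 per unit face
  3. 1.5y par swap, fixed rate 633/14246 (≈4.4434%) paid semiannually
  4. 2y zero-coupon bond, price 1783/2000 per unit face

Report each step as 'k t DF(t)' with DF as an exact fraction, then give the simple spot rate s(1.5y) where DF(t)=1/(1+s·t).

step 1 [0.5y] swap r/2=51/1199: DF=(1 − 51/1199·(0))/(1+51/1199) = 1199/1250 ≈ 0.959200
step 2 [1y] zero: DF = P = 9533/10000 ≈ 0.953300
step 3 [1.5y] swap r/2=633/28492: DF=(1 − 633/28492·(0.959200+0.953300))/(1+633/28492) = 9367/10000 ≈ 0.936700
step 4 [2y] zero: DF = P = 1783/2000 ≈ 0.891500

1 1/2 1199/1250
2 1 9533/10000
3 3/2 9367/10000
4 2 1783/2000
s(1.5y) = (1/(9367/10000) − 1)/(3/2) = 422/9367 ≈ 4.5052%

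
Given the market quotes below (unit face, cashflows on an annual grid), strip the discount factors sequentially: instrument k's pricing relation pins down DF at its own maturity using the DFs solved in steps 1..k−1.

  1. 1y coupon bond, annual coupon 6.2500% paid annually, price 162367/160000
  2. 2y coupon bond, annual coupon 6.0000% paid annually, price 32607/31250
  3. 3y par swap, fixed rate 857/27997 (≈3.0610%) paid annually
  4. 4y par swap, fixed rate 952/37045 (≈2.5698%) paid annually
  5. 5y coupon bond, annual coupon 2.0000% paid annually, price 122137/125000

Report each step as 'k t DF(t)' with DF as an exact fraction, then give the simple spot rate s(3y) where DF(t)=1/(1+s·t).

1 1 9551/10000
2 2 9303/10000
3 3 9143/10000
4 4 1131/1250
5 5 8853/10000
s(3y) = (1/(9143/10000) − 1)/(3) = 857/27429 ≈ 3.1244%

step 1 [1y] bond c/1=1/16: DF=(162367/160000 − 1/16·(0))/(1+1/16) = 9551/10000 ≈ 0.955100
step 2 [2y] bond c/1=3/50: DF=(32607/31250 − 3/50·(0.955100))/(1+3/50) = 9303/10000 ≈ 0.930300
step 3 [3y] swap r/1=857/27997: DF=(1 − 857/27997·(0.955100+0.930300))/(1+857/27997) = 9143/10000 ≈ 0.914300
step 4 [4y] swap r/1=952/37045: DF=(1 − 952/37045·(0.955100+0.930300+0.914300))/(1+952/37045) = 1131/1250 ≈ 0.904800
step 5 [5y] bond c/1=1/50: DF=(122137/125000 − 1/50·(0.955100+0.930300+0.914300+0.904800))/(1+1/50) = 8853/10000 ≈ 0.885300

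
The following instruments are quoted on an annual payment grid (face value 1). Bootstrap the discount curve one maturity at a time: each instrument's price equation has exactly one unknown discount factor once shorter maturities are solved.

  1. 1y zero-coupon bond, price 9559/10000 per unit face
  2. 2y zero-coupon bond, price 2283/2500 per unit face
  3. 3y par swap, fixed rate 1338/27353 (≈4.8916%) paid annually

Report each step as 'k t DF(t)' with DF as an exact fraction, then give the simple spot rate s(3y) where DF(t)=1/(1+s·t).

1 1 9559/10000
2 2 2283/2500
3 3 4331/5000
s(3y) = (1/(4331/5000) − 1)/(3) = 223/4331 ≈ 5.1489%

step 1 [1y] zero: DF = P = 9559/10000 ≈ 0.955900
step 2 [2y] zero: DF = P = 2283/2500 ≈ 0.913200
step 3 [3y] swap r/1=1338/27353: DF=(1 − 1338/27353·(0.955900+0.913200))/(1+1338/27353) = 4331/5000 ≈ 0.866200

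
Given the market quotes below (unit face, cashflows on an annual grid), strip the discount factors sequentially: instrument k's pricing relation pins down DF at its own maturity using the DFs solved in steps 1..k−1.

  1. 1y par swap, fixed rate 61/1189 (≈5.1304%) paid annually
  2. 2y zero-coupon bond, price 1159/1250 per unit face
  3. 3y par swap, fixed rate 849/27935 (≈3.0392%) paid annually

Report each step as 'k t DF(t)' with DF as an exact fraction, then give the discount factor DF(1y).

1 1 1189/1250
2 2 1159/1250
3 3 9151/10000
DF(1y) = 1189/1250 ≈ 0.951200

step 1 [1y] swap r/1=61/1189: DF=(1 − 61/1189·(0))/(1+61/1189) = 1189/1250 ≈ 0.951200
step 2 [2y] zero: DF = P = 1159/1250 ≈ 0.927200
step 3 [3y] swap r/1=849/27935: DF=(1 − 849/27935·(0.951200+0.927200))/(1+849/27935) = 9151/10000 ≈ 0.915100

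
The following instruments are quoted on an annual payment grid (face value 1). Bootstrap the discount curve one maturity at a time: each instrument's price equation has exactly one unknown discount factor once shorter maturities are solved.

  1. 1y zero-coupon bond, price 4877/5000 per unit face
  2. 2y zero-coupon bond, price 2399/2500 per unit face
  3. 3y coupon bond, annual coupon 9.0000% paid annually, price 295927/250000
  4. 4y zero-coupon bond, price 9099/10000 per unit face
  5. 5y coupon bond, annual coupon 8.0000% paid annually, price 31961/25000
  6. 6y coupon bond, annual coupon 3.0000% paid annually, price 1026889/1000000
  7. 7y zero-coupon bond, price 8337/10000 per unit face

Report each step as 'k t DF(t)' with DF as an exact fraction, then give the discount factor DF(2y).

step 1 [1y] zero: DF = P = 4877/5000 ≈ 0.975400
step 2 [2y] zero: DF = P = 2399/2500 ≈ 0.959600
step 3 [3y] bond c/1=9/100: DF=(295927/250000 − 9/100·(0.975400+0.959600))/(1+9/100) = 4631/5000 ≈ 0.926200
step 4 [4y] zero: DF = P = 9099/10000 ≈ 0.909900
step 5 [5y] bond c/1=2/25: DF=(31961/25000 − 2/25·(0.975400+0.959600+0.926200+0.909900))/(1+2/25) = 2261/2500 ≈ 0.904400
step 6 [6y] bond c/1=3/100: DF=(1026889/1000000 − 3/100·(0.975400+0.959600+0.926200+0.909900+0.904400))/(1+3/100) = 538/625 ≈ 0.860800
step 7 [7y] zero: DF = P = 8337/10000 ≈ 0.833700

1 1 4877/5000
2 2 2399/2500
3 3 4631/5000
4 4 9099/10000
5 5 2261/2500
6 6 538/625
7 7 8337/10000
DF(2y) = 2399/2500 ≈ 0.959600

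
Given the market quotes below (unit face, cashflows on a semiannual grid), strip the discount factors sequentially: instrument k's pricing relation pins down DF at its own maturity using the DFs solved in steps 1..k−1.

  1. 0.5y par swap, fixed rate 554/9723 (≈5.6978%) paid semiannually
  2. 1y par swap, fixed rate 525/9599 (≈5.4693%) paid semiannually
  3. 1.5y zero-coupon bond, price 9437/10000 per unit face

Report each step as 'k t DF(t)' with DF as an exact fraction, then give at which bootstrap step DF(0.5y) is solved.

1 1/2 9723/10000
2 1 379/400
3 3/2 9437/10000
DF(0.5y) is solved at step 1

step 1 [0.5y] swap r/2=277/9723: DF=(1 − 277/9723·(0))/(1+277/9723) = 9723/10000 ≈ 0.972300
step 2 [1y] swap r/2=525/19198: DF=(1 − 525/19198·(0.972300))/(1+525/19198) = 379/400 ≈ 0.947500
step 3 [1.5y] zero: DF = P = 9437/10000 ≈ 0.943700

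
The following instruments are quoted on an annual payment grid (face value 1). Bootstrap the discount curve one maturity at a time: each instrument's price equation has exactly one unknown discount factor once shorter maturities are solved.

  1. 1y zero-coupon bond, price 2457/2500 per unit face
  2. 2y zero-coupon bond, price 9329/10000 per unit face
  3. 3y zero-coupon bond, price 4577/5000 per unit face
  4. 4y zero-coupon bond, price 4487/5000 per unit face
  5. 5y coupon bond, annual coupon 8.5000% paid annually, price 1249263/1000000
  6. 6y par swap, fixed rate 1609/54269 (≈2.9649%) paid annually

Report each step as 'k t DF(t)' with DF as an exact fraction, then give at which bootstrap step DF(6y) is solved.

1 1 2457/2500
2 2 9329/10000
3 3 4577/5000
4 4 4487/5000
5 5 8593/10000
6 6 8391/10000
DF(6y) is solved at step 6

step 1 [1y] zero: DF = P = 2457/2500 ≈ 0.982800
step 2 [2y] zero: DF = P = 9329/10000 ≈ 0.932900
step 3 [3y] zero: DF = P = 4577/5000 ≈ 0.915400
step 4 [4y] zero: DF = P = 4487/5000 ≈ 0.897400
step 5 [5y] bond c/1=17/200: DF=(1249263/1000000 − 17/200·(0.982800+0.932900+0.915400+0.897400))/(1+17/200) = 8593/10000 ≈ 0.859300
step 6 [6y] swap r/1=1609/54269: DF=(1 − 1609/54269·(0.982800+0.932900+0.915400+0.897400+0.859300))/(1+1609/54269) = 8391/10000 ≈ 0.839100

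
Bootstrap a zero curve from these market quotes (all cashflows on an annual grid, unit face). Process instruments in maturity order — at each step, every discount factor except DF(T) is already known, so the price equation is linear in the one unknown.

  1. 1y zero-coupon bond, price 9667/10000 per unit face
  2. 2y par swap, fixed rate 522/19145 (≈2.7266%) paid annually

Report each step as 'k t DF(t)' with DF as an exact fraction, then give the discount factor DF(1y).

step 1 [1y] zero: DF = P = 9667/10000 ≈ 0.966700
step 2 [2y] swap r/1=522/19145: DF=(1 − 522/19145·(0.966700))/(1+522/19145) = 4739/5000 ≈ 0.947800

1 1 9667/10000
2 2 4739/5000
DF(1y) = 9667/10000 ≈ 0.966700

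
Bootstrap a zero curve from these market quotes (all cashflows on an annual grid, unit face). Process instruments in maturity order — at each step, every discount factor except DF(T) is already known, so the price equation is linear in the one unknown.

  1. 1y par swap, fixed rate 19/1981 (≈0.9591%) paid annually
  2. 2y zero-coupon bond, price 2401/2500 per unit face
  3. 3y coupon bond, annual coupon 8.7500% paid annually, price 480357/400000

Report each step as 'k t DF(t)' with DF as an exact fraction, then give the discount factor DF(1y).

step 1 [1y] swap r/1=19/1981: DF=(1 − 19/1981·(0))/(1+19/1981) = 1981/2000 ≈ 0.990500
step 2 [2y] zero: DF = P = 2401/2500 ≈ 0.960400
step 3 [3y] bond c/1=7/80: DF=(480357/400000 − 7/80·(0.990500+0.960400))/(1+7/80) = 9473/10000 ≈ 0.947300

1 1 1981/2000
2 2 2401/2500
3 3 9473/10000
DF(1y) = 1981/2000 ≈ 0.990500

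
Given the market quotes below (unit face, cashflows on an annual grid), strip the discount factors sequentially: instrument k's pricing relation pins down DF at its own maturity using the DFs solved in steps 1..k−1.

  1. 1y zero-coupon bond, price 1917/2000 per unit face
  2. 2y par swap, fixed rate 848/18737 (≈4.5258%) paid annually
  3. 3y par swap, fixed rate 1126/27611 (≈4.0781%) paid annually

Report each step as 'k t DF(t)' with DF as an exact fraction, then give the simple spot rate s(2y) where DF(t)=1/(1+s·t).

step 1 [1y] zero: DF = P = 1917/2000 ≈ 0.958500
step 2 [2y] swap r/1=848/18737: DF=(1 − 848/18737·(0.958500))/(1+848/18737) = 572/625 ≈ 0.915200
step 3 [3y] swap r/1=1126/27611: DF=(1 − 1126/27611·(0.958500+0.915200))/(1+1126/27611) = 4437/5000 ≈ 0.887400

1 1 1917/2000
2 2 572/625
3 3 4437/5000
s(2y) = (1/(572/625) − 1)/(2) = 53/1144 ≈ 4.6329%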